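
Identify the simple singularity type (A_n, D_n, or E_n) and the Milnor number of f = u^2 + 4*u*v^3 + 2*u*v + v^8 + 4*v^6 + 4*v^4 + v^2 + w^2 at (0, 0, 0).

Type A_7, Milnor number mu = 7.

The Hessian of f at 0 has rank 2. Corank 1: A-series; mu = 7 gives A_7.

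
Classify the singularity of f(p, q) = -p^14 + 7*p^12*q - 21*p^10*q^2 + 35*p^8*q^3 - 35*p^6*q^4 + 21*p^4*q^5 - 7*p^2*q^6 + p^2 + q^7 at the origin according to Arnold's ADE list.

A_6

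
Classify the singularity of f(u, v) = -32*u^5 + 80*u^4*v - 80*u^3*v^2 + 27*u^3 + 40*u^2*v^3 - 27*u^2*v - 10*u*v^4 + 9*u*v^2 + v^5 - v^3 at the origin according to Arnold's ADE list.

E_8

The Hessian of f at 0 is [[0, 0], [0, 0]] with rank 0, so corank 2. A Groebner basis of the Jacobian ideal J(f) in C{u,v} is {v^5, u*v^3 - 3*v^4/8, u^2 - 2*u*v/3 + v^2/9}; counting standard monomials gives mu = 8. Corank 2; j^3 = (3*u - v)^3 is a perfect cube, so E-series; the 5-jet and mu = 8 give E_8.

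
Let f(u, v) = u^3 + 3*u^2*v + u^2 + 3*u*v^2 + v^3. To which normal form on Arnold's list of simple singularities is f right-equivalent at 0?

The Hessian of f at 0 has rank 1. Corank 1: A-series; mu = 2 gives A_2.

A_2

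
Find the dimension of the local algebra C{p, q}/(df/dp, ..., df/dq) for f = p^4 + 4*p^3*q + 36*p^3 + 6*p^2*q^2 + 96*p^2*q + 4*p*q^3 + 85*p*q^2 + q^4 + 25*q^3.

5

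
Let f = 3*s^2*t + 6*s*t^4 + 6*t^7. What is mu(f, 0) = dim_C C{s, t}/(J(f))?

8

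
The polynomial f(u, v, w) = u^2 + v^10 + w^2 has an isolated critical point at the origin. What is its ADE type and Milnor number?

Type A_{9}, Milnor number mu = 9.

The Hessian of f at 0 has rank 2. Corank 1: A-series; mu = 9 gives A_9.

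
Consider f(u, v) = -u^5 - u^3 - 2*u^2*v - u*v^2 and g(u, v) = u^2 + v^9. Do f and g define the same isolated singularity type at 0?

The Hessian of f at 0 is [[0, 0], [0, 0]] with rank 0, so corank 2. A Groebner basis of the Jacobian ideal J(f) in C{u,v} is {u*v/5 + v^4 + v^2/5, u*v^2 + v^3, u^2 + u*v}; counting standard monomials gives mu = 6. Corank 2; j^3 = -u*(u + v)^2 has shape L^2 M (L != M), so D-series; mu = 6 gives D_6. The Hessian of g at 0 is [[2, 0], [0, 0]] with rank 1, so corank 1. A Groebner basis of the Jacobian ideal J(g) in C{u,v} is {v^8, u}; counting standard monomials gives mu = 8. Corank 1: A-series; mu = 8 gives A_8. f is D_6 but g is A_8, hence not right-equivalent.

No.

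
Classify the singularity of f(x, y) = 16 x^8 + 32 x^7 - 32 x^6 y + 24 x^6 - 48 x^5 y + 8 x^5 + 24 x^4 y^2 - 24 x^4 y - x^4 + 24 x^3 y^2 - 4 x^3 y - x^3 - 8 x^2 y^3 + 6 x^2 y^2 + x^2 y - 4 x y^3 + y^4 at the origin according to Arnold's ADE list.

The Hessian of f at 0 has rank 0. Corank 2; j^3 = -x^2*(x - y) has shape L^2 M (L != M), so D-series; mu = 5 gives D_5.

D_5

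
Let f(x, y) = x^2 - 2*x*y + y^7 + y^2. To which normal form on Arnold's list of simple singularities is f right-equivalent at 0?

A6

The Hessian of f at 0 has rank 1. Corank 1: A-series; mu = 6 gives A_6.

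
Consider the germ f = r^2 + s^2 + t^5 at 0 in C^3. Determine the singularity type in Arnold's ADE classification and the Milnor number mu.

The Hessian of f at 0 has rank 2. Corank 1: A-series; mu = 4 gives A_4.

Type A_4, Milnor number mu = 4.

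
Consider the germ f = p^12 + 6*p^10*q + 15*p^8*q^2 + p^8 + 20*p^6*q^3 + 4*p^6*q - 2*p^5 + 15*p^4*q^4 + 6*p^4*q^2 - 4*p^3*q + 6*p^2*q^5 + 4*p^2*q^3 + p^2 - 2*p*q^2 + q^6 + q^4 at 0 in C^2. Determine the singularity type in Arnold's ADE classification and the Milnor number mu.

Type A_5, Milnor number mu = 5.

The Hessian of f at 0 is [[2, 0], [0, 0]] with rank 1, so corank 1. A Groebner basis of the Jacobian ideal J(f) in C{p,q} is {p^3, p^2*q, -p + q^2}; counting standard monomials gives mu = 5. Corank 1: A-series; mu = 5 gives A_5.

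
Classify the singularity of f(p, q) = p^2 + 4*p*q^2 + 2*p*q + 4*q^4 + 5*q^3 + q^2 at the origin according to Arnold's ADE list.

A2

The Hessian of f at 0 has rank 1. Corank 1: A-series; mu = 2 gives A_2.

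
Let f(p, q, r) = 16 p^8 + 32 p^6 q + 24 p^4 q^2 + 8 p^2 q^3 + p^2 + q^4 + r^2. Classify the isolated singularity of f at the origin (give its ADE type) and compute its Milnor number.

Type A_3, Milnor number mu = 3.

The Hessian of f at 0 is [[2, 0, 0], [0, 0, 0], [0, 0, 2]] with rank 2, so corank 1. A Groebner basis of the Jacobian ideal J(f) in C{p,q,r} is {q^3, p, r}; counting standard monomials gives mu = 3. Corank 1: A-series; mu = 3 gives A_3.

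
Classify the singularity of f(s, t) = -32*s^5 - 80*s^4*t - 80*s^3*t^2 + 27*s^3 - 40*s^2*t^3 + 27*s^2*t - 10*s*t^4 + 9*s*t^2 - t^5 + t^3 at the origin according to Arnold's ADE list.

E_{8}

The Hessian of f at 0 has rank 0. Corank 2; j^3 = (3*s + t)^3 is a perfect cube, so E-series; the 5-jet and mu = 8 give E_8.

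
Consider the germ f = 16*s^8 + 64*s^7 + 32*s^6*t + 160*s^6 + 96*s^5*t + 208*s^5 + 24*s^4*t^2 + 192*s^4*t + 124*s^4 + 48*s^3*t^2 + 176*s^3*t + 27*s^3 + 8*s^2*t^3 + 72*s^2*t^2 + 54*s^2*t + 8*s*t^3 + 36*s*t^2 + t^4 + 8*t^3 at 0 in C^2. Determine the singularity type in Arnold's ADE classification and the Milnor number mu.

Type E_{6}, Milnor number mu = 6.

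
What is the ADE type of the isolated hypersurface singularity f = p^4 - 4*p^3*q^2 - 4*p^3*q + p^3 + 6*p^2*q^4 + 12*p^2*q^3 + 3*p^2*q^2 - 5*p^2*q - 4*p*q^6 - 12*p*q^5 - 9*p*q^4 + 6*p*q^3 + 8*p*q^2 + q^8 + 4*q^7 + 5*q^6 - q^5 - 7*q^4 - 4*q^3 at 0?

D5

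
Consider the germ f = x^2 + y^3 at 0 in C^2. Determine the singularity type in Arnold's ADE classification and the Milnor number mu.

Type A_{2}, Milnor number mu = 2.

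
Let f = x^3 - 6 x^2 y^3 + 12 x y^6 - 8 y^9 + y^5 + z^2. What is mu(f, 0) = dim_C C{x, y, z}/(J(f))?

The Hessian of f at 0 is [[0, 0, 0], [0, 0, 0], [0, 0, 2]] with rank 1, so corank 2. A Groebner basis of the Jacobian ideal J(f) in C{x,y,z} is {-x^2/4 + x*y^3, y^4, x^3, x^2*y, z}; counting standard monomials gives mu = 8. Corank 2; j^3 = x^3 is a perfect cube, so E-series; the 5-jet and mu = 8 give E_8.

8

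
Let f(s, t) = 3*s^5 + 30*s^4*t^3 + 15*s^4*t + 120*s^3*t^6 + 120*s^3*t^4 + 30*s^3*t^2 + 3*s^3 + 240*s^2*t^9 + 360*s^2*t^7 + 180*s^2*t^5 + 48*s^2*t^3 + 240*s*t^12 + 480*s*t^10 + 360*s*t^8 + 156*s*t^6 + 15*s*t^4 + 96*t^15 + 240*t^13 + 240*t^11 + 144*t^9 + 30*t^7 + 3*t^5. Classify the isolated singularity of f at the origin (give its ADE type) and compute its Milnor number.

Type E_{8}, Milnor number mu = 8.

The Hessian of f at 0 has rank 0. Corank 2; j^3 = 3*s^3 is a perfect cube, so E-series; the 5-jet and mu = 8 give E_8.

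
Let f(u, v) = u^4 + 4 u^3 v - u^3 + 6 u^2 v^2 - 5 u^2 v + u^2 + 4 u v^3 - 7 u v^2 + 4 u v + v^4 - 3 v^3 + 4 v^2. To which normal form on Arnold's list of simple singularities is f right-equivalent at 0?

The Hessian of f at 0 has rank 1. Corank 1: A-series; mu = 2 gives A_2.

A_{2}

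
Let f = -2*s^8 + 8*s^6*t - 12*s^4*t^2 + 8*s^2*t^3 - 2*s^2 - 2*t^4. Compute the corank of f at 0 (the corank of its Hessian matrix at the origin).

1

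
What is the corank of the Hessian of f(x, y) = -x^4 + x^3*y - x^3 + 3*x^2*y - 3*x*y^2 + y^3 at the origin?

2

The Hessian at 0 is [[0, 0], [0, 0]] of rank 0; hence corank 2.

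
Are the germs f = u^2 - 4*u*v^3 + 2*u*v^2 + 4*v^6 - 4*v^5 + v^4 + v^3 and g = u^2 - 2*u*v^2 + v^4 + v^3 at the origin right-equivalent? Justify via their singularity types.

The Hessian of f at 0 has rank 1. Corank 1: A-series; mu = 2 gives A_2. The Hessian of g at 0 has rank 1. Corank 1: A-series; mu = 2 gives A_2. Both have type A_2, hence right-equivalent.

Yes.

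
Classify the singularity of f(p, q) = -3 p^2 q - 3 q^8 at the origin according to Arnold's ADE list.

D_9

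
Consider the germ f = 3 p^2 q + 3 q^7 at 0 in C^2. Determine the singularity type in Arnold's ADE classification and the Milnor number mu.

The Hessian of f at 0 has rank 0. Corank 2; j^3 = 3*p^2*q has shape L^2 M (L != M), so D-series; mu = 8 gives D_8.

Type D_{8}, Milnor number mu = 8.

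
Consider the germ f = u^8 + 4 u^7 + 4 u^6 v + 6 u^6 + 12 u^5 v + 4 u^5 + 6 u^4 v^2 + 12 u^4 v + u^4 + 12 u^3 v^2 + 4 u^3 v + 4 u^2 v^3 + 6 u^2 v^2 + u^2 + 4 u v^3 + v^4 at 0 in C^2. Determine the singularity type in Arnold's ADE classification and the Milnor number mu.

Type A_3, Milnor number mu = 3.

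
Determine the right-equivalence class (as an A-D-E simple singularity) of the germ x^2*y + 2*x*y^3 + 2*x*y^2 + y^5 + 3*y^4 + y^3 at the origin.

D5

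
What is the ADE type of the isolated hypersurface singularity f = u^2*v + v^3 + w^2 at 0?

D_{4}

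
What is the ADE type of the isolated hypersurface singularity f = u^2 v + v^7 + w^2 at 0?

D_{8}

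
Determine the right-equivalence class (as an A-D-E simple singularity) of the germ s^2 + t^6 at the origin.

A_{5}

The Hessian of f at 0 is [[2, 0], [0, 0]] with rank 1, so corank 1. A Groebner basis of the Jacobian ideal J(f) in C{s,t} is {t^5, s}; counting standard monomials gives mu = 5. Corank 1: A-series; mu = 5 gives A_5.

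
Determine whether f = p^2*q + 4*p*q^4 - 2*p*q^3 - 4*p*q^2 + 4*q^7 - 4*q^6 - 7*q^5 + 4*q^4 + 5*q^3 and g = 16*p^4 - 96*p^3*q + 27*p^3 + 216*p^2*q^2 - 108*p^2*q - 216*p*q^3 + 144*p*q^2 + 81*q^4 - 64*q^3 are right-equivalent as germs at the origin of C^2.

The Hessian of f at 0 has rank 0. Corank 2; j^3 = q*(p^2 - 4*p*q + 5*q^2) splits into three distinct lines over C (the quadratic factor has nonzero discriminant), so D_4. The Hessian of g at 0 has rank 0. Corank 2; j^3 = (3*p - 4*q)^3 is a perfect cube, so E-series; the 4-jet and mu = 6 give E_6. f is D_4 but g is E_6, hence not right-equivalent.

No.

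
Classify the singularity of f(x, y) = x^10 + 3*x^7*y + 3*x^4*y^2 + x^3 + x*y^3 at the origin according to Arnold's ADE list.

E_{7}

The Hessian of f at 0 is [[0, 0], [0, 0]] with rank 0, so corank 2. A Groebner basis of the Jacobian ideal J(f) in C{x,y} is {x^3, x*y^2, 3*x^2 + y^3}; counting standard monomials gives mu = 7. Corank 2; j^3 = x^3 is a perfect cube, so E-series; the 4-jet and mu = 7 give E_7.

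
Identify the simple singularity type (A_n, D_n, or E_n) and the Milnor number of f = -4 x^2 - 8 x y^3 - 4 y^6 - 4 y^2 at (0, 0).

Type A_1, Milnor number mu = 1.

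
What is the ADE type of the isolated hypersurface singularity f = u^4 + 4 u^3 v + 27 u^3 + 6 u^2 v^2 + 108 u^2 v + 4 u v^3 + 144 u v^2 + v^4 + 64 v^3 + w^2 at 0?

E6

The Hessian of f at 0 is [[0, 0, 0], [0, 0, 0], [0, 0, 2]] with rank 1, so corank 2. A Groebner basis of the Jacobian ideal J(f) in C{u,v,w} is {v^4, u*v^2 + 11*v^3/9, u^2 + 8*u*v/3 + 16*v^2/9, w}; counting standard monomials gives mu = 6. Corank 2; j^3 = (3*u + 4*v)^3 is a perfect cube, so E-series; the 4-jet and mu = 6 give E_6.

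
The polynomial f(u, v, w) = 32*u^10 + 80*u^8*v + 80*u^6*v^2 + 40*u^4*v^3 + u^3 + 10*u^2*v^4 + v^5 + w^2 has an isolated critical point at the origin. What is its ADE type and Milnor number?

Type E_{8}, Milnor number mu = 8.

The Hessian of f at 0 is [[0, 0, 0], [0, 0, 0], [0, 0, 2]] with rank 1, so corank 2. A Groebner basis of the Jacobian ideal J(f) in C{u,v,w} is {v^4, u^2, w}; counting standard monomials gives mu = 8. Corank 2; j^3 = u^3 is a perfect cube, so E-series; the 5-jet and mu = 8 give E_8.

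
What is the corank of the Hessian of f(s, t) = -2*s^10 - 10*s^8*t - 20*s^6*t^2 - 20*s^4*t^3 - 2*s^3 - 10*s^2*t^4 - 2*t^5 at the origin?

The Hessian at 0 is [[0, 0], [0, 0]] of rank 0; hence corank 2.

2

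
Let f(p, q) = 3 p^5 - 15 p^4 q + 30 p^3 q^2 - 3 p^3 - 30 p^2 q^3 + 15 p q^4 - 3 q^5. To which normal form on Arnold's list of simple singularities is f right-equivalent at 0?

E8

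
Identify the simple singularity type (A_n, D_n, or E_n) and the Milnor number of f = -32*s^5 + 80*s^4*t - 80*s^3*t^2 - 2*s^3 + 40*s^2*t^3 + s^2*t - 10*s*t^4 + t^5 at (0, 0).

Type D6, Milnor number mu = 6.

The Hessian of f at 0 has rank 0. Corank 2; j^3 = -s^2*(2*s - t) has shape L^2 M (L != M), so D-series; mu = 6 gives D_6.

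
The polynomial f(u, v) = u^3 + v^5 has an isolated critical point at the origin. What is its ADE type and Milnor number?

Type E_8, Milnor number mu = 8.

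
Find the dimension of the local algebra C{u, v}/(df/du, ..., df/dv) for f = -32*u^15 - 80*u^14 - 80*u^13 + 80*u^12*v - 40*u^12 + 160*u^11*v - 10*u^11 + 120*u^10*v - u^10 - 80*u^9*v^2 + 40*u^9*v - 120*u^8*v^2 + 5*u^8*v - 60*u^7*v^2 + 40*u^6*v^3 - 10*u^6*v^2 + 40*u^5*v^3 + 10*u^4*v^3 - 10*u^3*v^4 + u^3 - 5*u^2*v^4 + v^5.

8

The Hessian of f at 0 has rank 0. Corank 2; j^3 = u^3 is a perfect cube, so E-series; the 5-jet and mu = 8 give E_8.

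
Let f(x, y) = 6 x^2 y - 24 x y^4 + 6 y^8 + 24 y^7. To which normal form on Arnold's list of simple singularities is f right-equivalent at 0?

D_9

The Hessian of f at 0 is [[0, 0], [0, 0]] with rank 0, so corank 2. A Groebner basis of the Jacobian ideal J(f) in C{x,y} is {x^2*y^2, -x^2*y - x^2/2 + x*y^3, -x*y/2 + y^4, x^3}; counting standard monomials gives mu = 9. Corank 2; j^3 = 6*x^2*y has shape L^2 M (L != M), so D-series; mu = 9 gives D_9.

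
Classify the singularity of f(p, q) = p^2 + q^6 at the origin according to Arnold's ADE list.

A_{5}

The Hessian of f at 0 is [[2, 0], [0, 0]] with rank 1, so corank 1. A Groebner basis of the Jacobian ideal J(f) in C{p,q} is {q^5, p}; counting standard monomials gives mu = 5. Corank 1: A-series; mu = 5 gives A_5.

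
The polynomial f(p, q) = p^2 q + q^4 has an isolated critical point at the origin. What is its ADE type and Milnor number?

Type D5, Milnor number mu = 5.

The Hessian of f at 0 is [[0, 0], [0, 0]] with rank 0, so corank 2. A Groebner basis of the Jacobian ideal J(f) in C{p,q} is {p^3, p^2/4 + q^3, p*q}; counting standard monomials gives mu = 5. Corank 2; j^3 = p^2*q has shape L^2 M (L != M), so D-series; mu = 5 gives D_5.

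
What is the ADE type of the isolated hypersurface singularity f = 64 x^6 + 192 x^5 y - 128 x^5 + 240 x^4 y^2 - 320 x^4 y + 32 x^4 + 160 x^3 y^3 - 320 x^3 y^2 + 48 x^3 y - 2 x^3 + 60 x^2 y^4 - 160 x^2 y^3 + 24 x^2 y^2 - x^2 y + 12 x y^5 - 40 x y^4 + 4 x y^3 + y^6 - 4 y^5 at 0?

The Hessian of f at 0 is [[0, 0], [0, 0]] with rank 0, so corank 2. A Groebner basis of the Jacobian ideal J(f) in C{x,y} is {37*x^2/132 - 35*x*y/264 + y^4 + 35*y^3/132, x^3, x^2*y - 4*x^2/33 + x*y/33 - 2*y^3/33, 5*x^2/66 + x*y^2 - 19*x*y/132 + 19*y^3/66}; counting standard monomials gives mu = 7. Corank 2; j^3 = -x^2*(2*x + y) has shape L^2 M (L != M), so D-series; mu = 7 gives D_7.

D_7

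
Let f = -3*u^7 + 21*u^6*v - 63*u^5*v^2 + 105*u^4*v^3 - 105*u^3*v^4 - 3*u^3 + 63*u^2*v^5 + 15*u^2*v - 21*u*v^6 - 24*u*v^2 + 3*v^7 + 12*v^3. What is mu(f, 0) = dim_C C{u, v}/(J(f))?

8

The Hessian of f at 0 is [[0, 0], [0, 0]] with rank 0, so corank 2. A Groebner basis of the Jacobian ideal J(f) in C{u,v} is {-u*v/7 + v^6 + 2*v^2/7, u*v^2 - 2*v^3, u^2 - 3*u*v + 2*v^2}; counting standard monomials gives mu = 8. Corank 2; j^3 = -3*(u - 2*v)^2*(u - v) has shape L^2 M (L != M), so D-series; mu = 8 gives D_8.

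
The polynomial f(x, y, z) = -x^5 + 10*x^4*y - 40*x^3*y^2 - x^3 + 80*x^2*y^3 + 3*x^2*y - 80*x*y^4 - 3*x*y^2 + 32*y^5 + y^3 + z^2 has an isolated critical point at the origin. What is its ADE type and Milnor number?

Type E_8, Milnor number mu = 8.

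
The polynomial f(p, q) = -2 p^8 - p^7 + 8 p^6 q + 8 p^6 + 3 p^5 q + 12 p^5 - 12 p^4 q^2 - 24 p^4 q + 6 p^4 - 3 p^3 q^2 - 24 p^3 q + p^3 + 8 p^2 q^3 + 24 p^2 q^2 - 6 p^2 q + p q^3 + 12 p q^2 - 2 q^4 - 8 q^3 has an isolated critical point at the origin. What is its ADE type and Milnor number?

Type E7, Milnor number mu = 7.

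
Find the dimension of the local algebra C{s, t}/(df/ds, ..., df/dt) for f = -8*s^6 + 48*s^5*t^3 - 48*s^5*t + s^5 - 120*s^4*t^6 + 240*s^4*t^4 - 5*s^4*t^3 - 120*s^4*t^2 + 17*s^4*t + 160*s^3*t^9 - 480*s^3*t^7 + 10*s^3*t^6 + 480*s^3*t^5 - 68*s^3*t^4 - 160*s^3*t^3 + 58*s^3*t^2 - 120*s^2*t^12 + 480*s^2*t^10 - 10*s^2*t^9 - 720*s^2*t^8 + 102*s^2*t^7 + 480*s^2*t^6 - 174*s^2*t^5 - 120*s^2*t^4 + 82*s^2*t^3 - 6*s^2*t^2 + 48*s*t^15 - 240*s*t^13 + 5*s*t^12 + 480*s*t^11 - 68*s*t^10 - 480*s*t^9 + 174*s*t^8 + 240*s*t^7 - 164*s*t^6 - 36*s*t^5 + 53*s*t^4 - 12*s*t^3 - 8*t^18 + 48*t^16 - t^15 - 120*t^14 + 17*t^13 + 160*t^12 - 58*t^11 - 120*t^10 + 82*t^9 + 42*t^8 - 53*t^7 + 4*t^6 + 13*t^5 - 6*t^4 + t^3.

8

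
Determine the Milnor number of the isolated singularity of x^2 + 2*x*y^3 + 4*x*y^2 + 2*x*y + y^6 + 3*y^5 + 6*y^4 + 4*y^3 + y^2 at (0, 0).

The Hessian of f at 0 has rank 1. Corank 1: A-series; mu = 4 gives A_4.

4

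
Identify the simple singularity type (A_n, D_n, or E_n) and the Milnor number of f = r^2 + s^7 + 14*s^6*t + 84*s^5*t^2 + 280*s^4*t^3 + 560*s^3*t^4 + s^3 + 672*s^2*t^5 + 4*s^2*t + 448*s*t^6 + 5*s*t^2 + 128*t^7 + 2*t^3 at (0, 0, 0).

Type D_{8}, Milnor number mu = 8.

The Hessian of f at 0 has rank 1. Corank 2; j^3 = (s + t)^2*(s + 2*t) has shape L^2 M (L != M), so D-series; mu = 8 gives D_8.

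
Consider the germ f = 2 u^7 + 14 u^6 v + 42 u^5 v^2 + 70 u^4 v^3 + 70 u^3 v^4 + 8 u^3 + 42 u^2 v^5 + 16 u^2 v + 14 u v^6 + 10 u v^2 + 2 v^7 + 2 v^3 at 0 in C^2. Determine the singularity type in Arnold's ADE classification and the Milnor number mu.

Type D8, Milnor number mu = 8.

The Hessian of f at 0 is [[0, 0], [0, 0]] with rank 0, so corank 2. A Groebner basis of the Jacobian ideal J(f) in C{u,v} is {-128*u*v/7 + v^6 - 64*v^2/7, u*v^2 + v^3/2, u^2 + 3*u*v/2 + v^2/2}; counting standard monomials gives mu = 8. Corank 2; j^3 = 2*(u + v)*(2*u + v)^2 has shape L^2 M (L != M), so D-series; mu = 8 gives D_8.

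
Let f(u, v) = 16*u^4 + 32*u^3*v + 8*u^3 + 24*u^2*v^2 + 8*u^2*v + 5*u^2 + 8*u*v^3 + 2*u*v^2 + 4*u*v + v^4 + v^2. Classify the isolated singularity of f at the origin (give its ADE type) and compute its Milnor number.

The Hessian of f at 0 is [[10, 4], [4, 2]] with rank 2, so corank 0. A Groebner basis of the Jacobian ideal J(f) in C{u,v} is {u, v}; counting standard monomials gives mu = 1. Corank 0: nondegenerate Morse point, so A_1.

Type A_1, Milnor number mu = 1.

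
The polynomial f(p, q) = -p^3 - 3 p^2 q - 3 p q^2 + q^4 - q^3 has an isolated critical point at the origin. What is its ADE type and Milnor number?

Type E6, Milnor number mu = 6.

The Hessian of f at 0 has rank 0. Corank 2; j^3 = -(p + q)^3 is a perfect cube, so E-series; the 4-jet and mu = 6 give E_6.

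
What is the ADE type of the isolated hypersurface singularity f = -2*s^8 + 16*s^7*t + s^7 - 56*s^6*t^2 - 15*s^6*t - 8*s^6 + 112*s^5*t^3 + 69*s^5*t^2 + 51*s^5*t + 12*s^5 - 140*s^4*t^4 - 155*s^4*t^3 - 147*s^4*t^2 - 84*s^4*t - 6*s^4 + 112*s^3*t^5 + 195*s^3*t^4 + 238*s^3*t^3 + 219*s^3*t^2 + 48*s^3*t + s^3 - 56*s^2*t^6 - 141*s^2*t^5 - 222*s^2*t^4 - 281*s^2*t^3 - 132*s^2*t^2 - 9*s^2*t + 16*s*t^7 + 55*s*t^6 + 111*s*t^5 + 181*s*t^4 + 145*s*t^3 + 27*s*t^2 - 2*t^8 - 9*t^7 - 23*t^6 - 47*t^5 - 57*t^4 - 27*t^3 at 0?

The Hessian of f at 0 is [[0, 0], [0, 0]] with rank 0, so corank 2. A Groebner basis of the Jacobian ideal J(f) in C{s,t} is {-3*s^2/164 + 9*s*t/82 + t^4 - t^3/164 - 27*t^2/164, s^3 - 639*s^2/164 + 1917*s*t/82 - 4641*t^3/164 - 5751*t^2/164, s^2*t - 143*s^2/164 + 429*s*t/82 - 4571*t^3/492 - 1287*t^2/164, -6*s^2/41 + s*t^2 + 36*s*t/41 - 125*t^3/41 - 54*t^2/41}; counting standard monomials gives mu = 7. Corank 2; j^3 = (s - 3*t)^3 is a perfect cube, so E-series; the 4-jet and mu = 7 give E_7.

E_7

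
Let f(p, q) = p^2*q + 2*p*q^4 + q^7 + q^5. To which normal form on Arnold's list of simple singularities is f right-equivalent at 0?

The Hessian of f at 0 has rank 0. Corank 2; j^3 = p^2*q has shape L^2 M (L != M), so D-series; mu = 6 gives D_6.

D6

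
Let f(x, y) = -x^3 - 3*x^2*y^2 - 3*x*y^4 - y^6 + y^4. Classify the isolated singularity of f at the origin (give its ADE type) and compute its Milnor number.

Type E_{6}, Milnor number mu = 6.

The Hessian of f at 0 has rank 0. Corank 2; j^3 = -x^3 is a perfect cube, so E-series; the 4-jet and mu = 6 give E_6.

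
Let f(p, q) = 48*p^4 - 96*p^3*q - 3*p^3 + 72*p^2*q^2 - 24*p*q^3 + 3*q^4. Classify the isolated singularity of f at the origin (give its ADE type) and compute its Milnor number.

The Hessian of f at 0 is [[0, 0], [0, 0]] with rank 0, so corank 2. A Groebner basis of the Jacobian ideal J(f) in C{p,q} is {q^4, p*q^2 - q^3/6, p^2}; counting standard monomials gives mu = 6. Corank 2; j^3 = -3*p^3 is a perfect cube, so E-series; the 4-jet and mu = 6 give E_6.

Type E_6, Milnor number mu = 6.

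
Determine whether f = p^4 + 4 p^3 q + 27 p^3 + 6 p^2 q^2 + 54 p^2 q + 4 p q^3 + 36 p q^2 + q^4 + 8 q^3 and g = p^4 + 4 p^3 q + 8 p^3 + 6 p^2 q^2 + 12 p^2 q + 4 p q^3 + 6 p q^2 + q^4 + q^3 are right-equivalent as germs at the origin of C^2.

Yes.

The Hessian of f at 0 is [[0, 0], [0, 0]] with rank 0, so corank 2. A Groebner basis of the Jacobian ideal J(f) in C{p,q} is {q^4, p*q^2 + 7*q^3/9, p^2 + 4*p*q/3 + 4*q^2/9}; counting standard monomials gives mu = 6. Corank 2; j^3 = (3*p + 2*q)^3 is a perfect cube, so E-series; the 4-jet and mu = 6 give E_6. The Hessian of g at 0 is [[0, 0], [0, 0]] with rank 0, so corank 2. A Groebner basis of the Jacobian ideal J(g) in C{p,q} is {q^4, p*q^2 + 2*q^3/3, p^2 + p*q + q^2/4}; counting standard monomials gives mu = 6. Corank 2; j^3 = (2*p + q)^3 is a perfect cube, so E-series; the 4-jet and mu = 6 give E_6. Both have type E_6, hence right-equivalent.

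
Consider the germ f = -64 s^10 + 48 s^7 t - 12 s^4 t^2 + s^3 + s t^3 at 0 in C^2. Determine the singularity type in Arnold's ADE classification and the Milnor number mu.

The Hessian of f at 0 has rank 0. Corank 2; j^3 = s^3 is a perfect cube, so E-series; the 4-jet and mu = 7 give E_7.

Type E_{7}, Milnor number mu = 7.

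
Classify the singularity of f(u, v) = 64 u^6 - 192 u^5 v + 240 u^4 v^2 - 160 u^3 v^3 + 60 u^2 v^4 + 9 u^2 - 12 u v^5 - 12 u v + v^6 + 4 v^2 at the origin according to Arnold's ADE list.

The Hessian of f at 0 has rank 1. Corank 1: A-series; mu = 5 gives A_5.

A_{5}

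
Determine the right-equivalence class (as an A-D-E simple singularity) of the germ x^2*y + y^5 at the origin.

D_{6}

The Hessian of f at 0 is [[0, 0], [0, 0]] with rank 0, so corank 2. A Groebner basis of the Jacobian ideal J(f) in C{x,y} is {x^2/5 + y^4, x^3, x*y}; counting standard monomials gives mu = 6. Corank 2; j^3 = x^2*y has shape L^2 M (L != M), so D-series; mu = 6 gives D_6.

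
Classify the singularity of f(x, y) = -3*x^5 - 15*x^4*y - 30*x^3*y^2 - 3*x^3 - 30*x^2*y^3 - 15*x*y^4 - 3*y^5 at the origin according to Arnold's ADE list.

E_{8}

The Hessian of f at 0 has rank 0. Corank 2; j^3 = -3*x^3 is a perfect cube, so E-series; the 5-jet and mu = 8 give E_8.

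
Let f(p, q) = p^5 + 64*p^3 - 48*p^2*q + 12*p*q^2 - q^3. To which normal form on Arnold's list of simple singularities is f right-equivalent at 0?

E8

The Hessian of f at 0 has rank 0. Corank 2; j^3 = (4*p - q)^3 is a perfect cube, so E-series; the 5-jet and mu = 8 give E_8.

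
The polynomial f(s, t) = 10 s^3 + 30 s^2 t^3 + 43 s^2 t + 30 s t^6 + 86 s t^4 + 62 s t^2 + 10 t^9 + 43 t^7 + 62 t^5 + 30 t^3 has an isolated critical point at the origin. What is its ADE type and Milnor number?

Type D_{4}, Milnor number mu = 4.

The Hessian of f at 0 is [[0, 0], [0, 0]] with rank 0, so corank 2. A Groebner basis of the Jacobian ideal J(f) in C{s,t} is {t^3, s^2 - 26*t^2/11, s*t + 17*t^2/11}; counting standard monomials gives mu = 4. Corank 2; j^3 = (2*s + 3*t)*(5*s^2 + 14*s*t + 10*t^2) splits into three distinct lines over C (the quadratic factor has nonzero discriminant), so D_4.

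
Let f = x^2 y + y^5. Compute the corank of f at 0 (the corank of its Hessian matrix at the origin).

2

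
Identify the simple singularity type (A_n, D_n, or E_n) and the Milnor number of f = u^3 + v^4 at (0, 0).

Type E_6, Milnor number mu = 6.

The Hessian of f at 0 is [[0, 0], [0, 0]] with rank 0, so corank 2. A Groebner basis of the Jacobian ideal J(f) in C{u,v} is {v^3, u^2}; counting standard monomials gives mu = 6. Corank 2; j^3 = u^3 is a perfect cube, so E-series; the 4-jet and mu = 6 give E_6.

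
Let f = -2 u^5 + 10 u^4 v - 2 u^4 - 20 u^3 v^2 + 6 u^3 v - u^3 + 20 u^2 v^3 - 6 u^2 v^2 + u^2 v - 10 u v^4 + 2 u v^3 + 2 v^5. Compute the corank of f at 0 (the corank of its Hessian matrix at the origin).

Hessian at 0 has rank 0.

2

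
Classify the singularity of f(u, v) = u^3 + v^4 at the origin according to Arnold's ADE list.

E6

The Hessian of f at 0 is [[0, 0], [0, 0]] with rank 0, so corank 2. A Groebner basis of the Jacobian ideal J(f) in C{u,v} is {v^3, u^2}; counting standard monomials gives mu = 6. Corank 2; j^3 = u^3 is a perfect cube, so E-series; the 4-jet and mu = 6 give E_6.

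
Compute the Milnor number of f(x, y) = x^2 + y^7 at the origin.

6

The Hessian of f at 0 is [[2, 0], [0, 0]] with rank 1, so corank 1. A Groebner basis of the Jacobian ideal J(f) in C{x,y} is {y^6, x}; counting standard monomials gives mu = 6. Corank 1: A-series; mu = 6 gives A_6.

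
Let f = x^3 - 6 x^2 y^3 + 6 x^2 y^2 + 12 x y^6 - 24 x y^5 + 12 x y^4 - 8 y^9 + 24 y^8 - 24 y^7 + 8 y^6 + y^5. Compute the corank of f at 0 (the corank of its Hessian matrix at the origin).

Hessian at 0 has rank 0.

2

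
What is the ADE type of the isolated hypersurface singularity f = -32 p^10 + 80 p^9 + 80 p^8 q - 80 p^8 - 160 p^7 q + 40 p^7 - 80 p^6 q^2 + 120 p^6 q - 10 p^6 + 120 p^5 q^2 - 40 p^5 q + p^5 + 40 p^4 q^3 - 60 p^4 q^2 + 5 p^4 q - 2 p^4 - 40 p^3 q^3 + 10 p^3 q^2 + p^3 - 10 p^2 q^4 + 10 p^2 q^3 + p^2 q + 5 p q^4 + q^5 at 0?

The Hessian of f at 0 has rank 0. Corank 2; j^3 = p^2*(p + q) has shape L^2 M (L != M), so D-series; mu = 6 gives D_6.

D_{6}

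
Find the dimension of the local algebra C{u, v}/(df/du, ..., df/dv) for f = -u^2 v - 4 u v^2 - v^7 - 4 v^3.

8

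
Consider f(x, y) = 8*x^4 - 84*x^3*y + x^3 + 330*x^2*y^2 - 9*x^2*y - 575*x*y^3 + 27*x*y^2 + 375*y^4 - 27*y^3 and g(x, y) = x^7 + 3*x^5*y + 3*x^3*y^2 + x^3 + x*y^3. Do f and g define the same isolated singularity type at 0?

The Hessian of f at 0 is [[0, 0], [0, 0]] with rank 0, so corank 2. A Groebner basis of the Jacobian ideal J(f) in C{x,y} is {3*x^2/4 - 9*x*y/2 + y^4 + y^3/4 + 27*y^2/4, x^3 + 99*x^2/4 - 297*x*y/2 - 75*y^3/4 + 891*y^2/4, x^2*y + 23*x^2/4 - 69*x*y/2 - 85*y^3/12 + 207*y^2/4, x^2 + x*y^2 - 6*x*y - 8*y^3/3 + 9*y^2}; counting standard monomials gives mu = 7. Corank 2; j^3 = (x - 3*y)^3 is a perfect cube, so E-series; the 4-jet and mu = 7 give E_7. The Hessian of g at 0 is [[0, 0], [0, 0]] with rank 0, so corank 2. A Groebner basis of the Jacobian ideal J(g) in C{x,y} is {x^3, x*y^2, 3*x^2 + y^3}; counting standard monomials gives mu = 7. Corank 2; j^3 = x^3 is a perfect cube, so E-series; the 4-jet and mu = 7 give E_7. Both have type E_7, hence right-equivalent.

Yes.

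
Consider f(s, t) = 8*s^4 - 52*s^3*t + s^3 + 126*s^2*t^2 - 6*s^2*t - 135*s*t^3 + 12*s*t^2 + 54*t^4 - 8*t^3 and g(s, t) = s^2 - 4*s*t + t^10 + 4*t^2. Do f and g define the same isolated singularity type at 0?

The Hessian of f at 0 is [[0, 0], [0, 0]] with rank 0, so corank 2. A Groebner basis of the Jacobian ideal J(f) in C{s,t} is {3*s^2/4 - 3*s*t + t^4 + t^3/4 + 3*t^2, s^3 + 21*s^2/2 - 42*s*t - 9*t^3/2 + 42*t^2, s^2*t + 15*s^2/4 - 15*s*t - 11*t^3/4 + 15*t^2, s^2 + s*t^2 - 4*s*t - 5*t^3/3 + 4*t^2}; counting standard monomials gives mu = 7. Corank 2; j^3 = (s - 2*t)^3 is a perfect cube, so E-series; the 4-jet and mu = 7 give E_7. The Hessian of g at 0 is [[2, -4], [-4, 8]] with rank 1, so corank 1. A Groebner basis of the Jacobian ideal J(g) in C{s,t} is {t^9, s - 2*t}; counting standard monomials gives mu = 9. Corank 1: A-series; mu = 9 gives A_9. f is E_7 but g is A_9, hence not right-equivalent.

No.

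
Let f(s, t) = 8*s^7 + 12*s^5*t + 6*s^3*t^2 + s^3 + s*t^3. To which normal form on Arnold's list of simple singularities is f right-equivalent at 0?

E_{7}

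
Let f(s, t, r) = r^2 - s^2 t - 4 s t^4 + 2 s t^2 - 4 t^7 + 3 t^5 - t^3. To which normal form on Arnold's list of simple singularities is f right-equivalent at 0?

D6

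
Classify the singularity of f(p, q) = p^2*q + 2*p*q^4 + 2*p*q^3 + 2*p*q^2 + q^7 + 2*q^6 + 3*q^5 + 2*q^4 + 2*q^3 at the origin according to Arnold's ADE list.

D4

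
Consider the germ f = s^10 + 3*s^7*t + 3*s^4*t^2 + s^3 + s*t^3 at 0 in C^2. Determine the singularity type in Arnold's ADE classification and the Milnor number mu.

The Hessian of f at 0 is [[0, 0], [0, 0]] with rank 0, so corank 2. A Groebner basis of the Jacobian ideal J(f) in C{s,t} is {s^3, s*t^2, 3*s^2 + t^3}; counting standard monomials gives mu = 7. Corank 2; j^3 = s^3 is a perfect cube, so E-series; the 4-jet and mu = 7 give E_7.

Type E_7, Milnor number mu = 7.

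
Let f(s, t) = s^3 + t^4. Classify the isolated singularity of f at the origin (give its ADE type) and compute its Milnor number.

Type E6, Milnor number mu = 6.

The Hessian of f at 0 has rank 0. Corank 2; j^3 = s^3 is a perfect cube, so E-series; the 4-jet and mu = 6 give E_6.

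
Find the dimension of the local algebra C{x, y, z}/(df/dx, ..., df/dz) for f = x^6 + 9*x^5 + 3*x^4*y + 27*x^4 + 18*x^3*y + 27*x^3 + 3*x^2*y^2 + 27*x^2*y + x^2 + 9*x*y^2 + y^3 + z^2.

2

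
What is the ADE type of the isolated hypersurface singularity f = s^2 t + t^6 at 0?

D_{7}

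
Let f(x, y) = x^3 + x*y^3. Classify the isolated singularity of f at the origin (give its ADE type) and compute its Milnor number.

The Hessian of f at 0 has rank 0. Corank 2; j^3 = x^3 is a perfect cube, so E-series; the 4-jet and mu = 7 give E_7.

Type E_7, Milnor number mu = 7.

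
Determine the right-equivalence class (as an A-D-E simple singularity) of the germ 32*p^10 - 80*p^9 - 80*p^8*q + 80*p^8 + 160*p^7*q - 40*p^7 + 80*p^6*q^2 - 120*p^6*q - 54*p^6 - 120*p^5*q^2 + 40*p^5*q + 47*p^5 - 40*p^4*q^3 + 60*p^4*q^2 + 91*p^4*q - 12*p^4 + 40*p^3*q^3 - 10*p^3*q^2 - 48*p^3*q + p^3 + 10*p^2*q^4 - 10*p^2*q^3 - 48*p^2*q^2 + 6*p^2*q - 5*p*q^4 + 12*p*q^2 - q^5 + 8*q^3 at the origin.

The Hessian of f at 0 has rank 0. Corank 2; j^3 = (p + 2*q)^3 is a perfect cube, so E-series; the 5-jet and mu = 8 give E_8.

E_{8}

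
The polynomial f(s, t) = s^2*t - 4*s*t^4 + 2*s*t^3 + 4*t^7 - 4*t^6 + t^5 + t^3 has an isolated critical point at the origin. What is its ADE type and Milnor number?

The Hessian of f at 0 is [[0, 0], [0, 0]] with rank 0, so corank 2. A Groebner basis of the Jacobian ideal J(f) in C{s,t} is {t^3, s^2 + 3*t^2, s*t}; counting standard monomials gives mu = 4. Corank 2; j^3 = t*(s^2 + t^2) splits into three distinct lines over C (the quadratic factor has nonzero discriminant), so D_4.

Type D_{4}, Milnor number mu = 4.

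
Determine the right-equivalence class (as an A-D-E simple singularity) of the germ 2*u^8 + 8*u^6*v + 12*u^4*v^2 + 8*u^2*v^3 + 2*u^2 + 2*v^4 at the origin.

A_{3}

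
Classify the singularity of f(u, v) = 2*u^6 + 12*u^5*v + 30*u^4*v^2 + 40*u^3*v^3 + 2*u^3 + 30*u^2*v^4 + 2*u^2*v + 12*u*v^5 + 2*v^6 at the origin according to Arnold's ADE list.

The Hessian of f at 0 has rank 0. Corank 2; j^3 = 2*u^2*(u + v) has shape L^2 M (L != M), so D-series; mu = 7 gives D_7.

D7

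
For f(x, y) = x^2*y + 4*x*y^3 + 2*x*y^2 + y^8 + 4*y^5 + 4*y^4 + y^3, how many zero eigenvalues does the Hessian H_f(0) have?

2

The Hessian at 0 is [[0, 0], [0, 0]] of rank 0; hence corank 2.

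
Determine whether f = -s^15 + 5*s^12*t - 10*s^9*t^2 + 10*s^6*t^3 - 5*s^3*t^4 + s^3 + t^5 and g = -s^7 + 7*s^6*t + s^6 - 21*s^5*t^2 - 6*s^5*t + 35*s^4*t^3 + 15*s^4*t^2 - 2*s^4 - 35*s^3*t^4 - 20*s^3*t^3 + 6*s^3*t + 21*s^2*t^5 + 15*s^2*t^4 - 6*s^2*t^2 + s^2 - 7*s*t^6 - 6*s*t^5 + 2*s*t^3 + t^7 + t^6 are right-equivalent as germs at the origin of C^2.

No.

The Hessian of f at 0 is [[0, 0], [0, 0]] with rank 0, so corank 2. A Groebner basis of the Jacobian ideal J(f) in C{s,t} is {t^4, s^2}; counting standard monomials gives mu = 8. Corank 2; j^3 = s^3 is a perfect cube, so E-series; the 5-jet and mu = 8 give E_8. The Hessian of g at 0 is [[2, 0], [0, 0]] with rank 1, so corank 1. A Groebner basis of the Jacobian ideal J(g) in C{s,t} is {s*t + t^4, s*t^2 - s/3 - t^3/3, s^2}; counting standard monomials gives mu = 6. Corank 1: A-series; mu = 6 gives A_6. f is E_8 but g is A_6, hence not right-equivalent.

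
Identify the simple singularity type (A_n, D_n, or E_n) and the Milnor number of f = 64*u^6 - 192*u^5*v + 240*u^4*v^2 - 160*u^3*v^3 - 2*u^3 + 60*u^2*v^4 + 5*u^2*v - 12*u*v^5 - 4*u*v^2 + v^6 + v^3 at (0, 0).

Type D_{7}, Milnor number mu = 7.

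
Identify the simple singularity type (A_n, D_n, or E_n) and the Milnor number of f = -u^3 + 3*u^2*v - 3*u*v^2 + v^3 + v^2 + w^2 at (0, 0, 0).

Type A_{2}, Milnor number mu = 2.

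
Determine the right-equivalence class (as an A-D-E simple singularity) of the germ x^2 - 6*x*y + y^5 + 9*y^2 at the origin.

The Hessian of f at 0 is [[2, -6], [-6, 18]] with rank 1, so corank 1. A Groebner basis of the Jacobian ideal J(f) in C{x,y} is {y^4, x - 3*y}; counting standard monomials gives mu = 4. Corank 1: A-series; mu = 4 gives A_4.

A4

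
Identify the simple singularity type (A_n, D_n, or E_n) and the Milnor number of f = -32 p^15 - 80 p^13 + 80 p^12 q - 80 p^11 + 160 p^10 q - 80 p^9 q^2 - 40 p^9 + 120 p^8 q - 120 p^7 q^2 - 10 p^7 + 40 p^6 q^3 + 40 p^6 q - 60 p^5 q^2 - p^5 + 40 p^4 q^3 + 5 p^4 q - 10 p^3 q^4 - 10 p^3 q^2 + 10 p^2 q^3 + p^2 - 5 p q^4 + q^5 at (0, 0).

Type A_{4}, Milnor number mu = 4.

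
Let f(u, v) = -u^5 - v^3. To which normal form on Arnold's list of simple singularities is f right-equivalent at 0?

E_{8}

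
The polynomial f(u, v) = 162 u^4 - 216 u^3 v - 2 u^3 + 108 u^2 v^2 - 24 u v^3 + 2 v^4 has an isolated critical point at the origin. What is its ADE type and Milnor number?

Type E_6, Milnor number mu = 6.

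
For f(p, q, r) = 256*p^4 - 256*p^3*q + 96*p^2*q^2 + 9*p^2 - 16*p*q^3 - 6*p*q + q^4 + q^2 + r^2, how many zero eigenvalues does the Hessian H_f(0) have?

Hessian at 0 has rank 2.

1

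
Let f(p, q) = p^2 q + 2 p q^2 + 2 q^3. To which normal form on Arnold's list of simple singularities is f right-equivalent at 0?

D4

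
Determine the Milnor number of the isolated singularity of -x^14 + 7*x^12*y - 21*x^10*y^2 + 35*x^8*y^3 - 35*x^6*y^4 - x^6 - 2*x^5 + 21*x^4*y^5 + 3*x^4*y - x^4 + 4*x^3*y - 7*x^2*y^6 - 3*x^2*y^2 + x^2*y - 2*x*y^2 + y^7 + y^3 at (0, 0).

8

The Hessian of f at 0 has rank 0. Corank 2; j^3 = y*(x - y)^2 has shape L^2 M (L != M), so D-series; mu = 8 gives D_8.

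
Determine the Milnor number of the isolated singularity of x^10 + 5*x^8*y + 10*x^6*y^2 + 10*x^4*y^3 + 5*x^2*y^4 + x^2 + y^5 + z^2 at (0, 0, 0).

4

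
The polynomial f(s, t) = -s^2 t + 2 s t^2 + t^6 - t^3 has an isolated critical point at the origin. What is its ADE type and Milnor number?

Type D_7, Milnor number mu = 7.

The Hessian of f at 0 has rank 0. Corank 2; j^3 = -t*(s - t)^2 has shape L^2 M (L != M), so D-series; mu = 7 gives D_7.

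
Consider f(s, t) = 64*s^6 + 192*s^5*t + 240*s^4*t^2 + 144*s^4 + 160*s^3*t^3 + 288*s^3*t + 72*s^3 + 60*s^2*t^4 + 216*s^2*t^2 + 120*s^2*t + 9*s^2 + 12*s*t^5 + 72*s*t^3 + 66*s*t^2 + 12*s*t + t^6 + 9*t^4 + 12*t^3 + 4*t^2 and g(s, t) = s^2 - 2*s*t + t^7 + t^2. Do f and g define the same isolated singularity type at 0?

No.

The Hessian of f at 0 is [[18, 12], [12, 8]] with rank 1, so corank 1. A Groebner basis of the Jacobian ideal J(f) in C{s,t} is {s*t^2 - 27*s*t + 63*s/4 - 65*t^2/4 + 21*t/2, 45*s*t - 27*s + t^3 + 27*t^2 - 18*t, s^2 + s*t + s/4 + t^2/4 + t/6}; counting standard monomials gives mu = 5. Corank 1: A-series; mu = 5 gives A_5. The Hessian of g at 0 is [[2, -2], [-2, 2]] with rank 1, so corank 1. A Groebner basis of the Jacobian ideal J(g) in C{s,t} is {t^6, s - t}; counting standard monomials gives mu = 6. Corank 1: A-series; mu = 6 gives A_6. f is A_5 but g is A_6, hence not right-equivalent.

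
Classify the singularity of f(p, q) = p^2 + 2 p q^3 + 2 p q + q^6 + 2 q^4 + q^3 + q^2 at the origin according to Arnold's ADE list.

The Hessian of f at 0 is [[2, 2], [2, 2]] with rank 1, so corank 1. A Groebner basis of the Jacobian ideal J(f) in C{p,q} is {q^2, p + q}; counting standard monomials gives mu = 2. Corank 1: A-series; mu = 2 gives A_2.

A2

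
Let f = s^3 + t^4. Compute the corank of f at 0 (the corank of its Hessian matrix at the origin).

The Hessian at 0 is [[0, 0], [0, 0]] of rank 0; hence corank 2.

2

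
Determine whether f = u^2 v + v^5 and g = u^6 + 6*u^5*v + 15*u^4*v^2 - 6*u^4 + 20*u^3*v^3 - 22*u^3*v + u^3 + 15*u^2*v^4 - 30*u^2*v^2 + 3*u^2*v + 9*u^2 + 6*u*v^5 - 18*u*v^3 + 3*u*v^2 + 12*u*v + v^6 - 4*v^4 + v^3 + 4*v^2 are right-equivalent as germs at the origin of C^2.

No.

The Hessian of f at 0 has rank 0. Corank 2; j^3 = u^2*v has shape L^2 M (L != M), so D-series; mu = 6 gives D_6. The Hessian of g at 0 has rank 1. Corank 1: A-series; mu = 2 gives A_2. f is D_6 but g is A_2, hence not right-equivalent.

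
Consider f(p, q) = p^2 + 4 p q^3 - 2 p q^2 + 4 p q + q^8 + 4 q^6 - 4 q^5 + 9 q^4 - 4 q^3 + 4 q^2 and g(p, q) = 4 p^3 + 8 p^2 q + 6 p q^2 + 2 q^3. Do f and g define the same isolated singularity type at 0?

No.

The Hessian of f at 0 is [[2, 4], [4, 8]] with rank 1, so corank 1. A Groebner basis of the Jacobian ideal J(f) in C{p,q} is {p^3 - 25*p^2/4 - 5*p*q^2/2 - 187*p*q/8 - 11*p/16 - 337*q^2/16 - 11*q/8, p^2*q + p^2 + 5*p*q^2/2 + 15*p*q/4 - 5*p/8 + 33*q^2/8 - 5*q/4, p/2 + q^3 - q^2/2 + q}; counting standard monomials gives mu = 7. Corank 1: A-series; mu = 7 gives A_7. The Hessian of g at 0 is [[0, 0], [0, 0]] with rank 0, so corank 2. A Groebner basis of the Jacobian ideal J(g) in C{p,q} is {q^3, p^2 - 3*q^2/2, p*q + 3*q^2/2}; counting standard monomials gives mu = 4. Corank 2; j^3 = 2*(p + q)*(2*p^2 + 2*p*q + q^2) splits into three distinct lines over C (the quadratic factor has nonzero discriminant), so D_4. f is A_7 but g is D_4, hence not right-equivalent.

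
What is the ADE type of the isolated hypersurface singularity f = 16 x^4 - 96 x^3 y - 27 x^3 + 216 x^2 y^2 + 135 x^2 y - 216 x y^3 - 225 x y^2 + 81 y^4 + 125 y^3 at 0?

E_6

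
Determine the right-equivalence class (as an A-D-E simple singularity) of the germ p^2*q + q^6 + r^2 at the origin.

D_{7}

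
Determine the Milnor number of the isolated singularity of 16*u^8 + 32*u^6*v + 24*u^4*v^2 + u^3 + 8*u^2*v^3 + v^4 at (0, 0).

The Hessian of f at 0 is [[0, 0], [0, 0]] with rank 0, so corank 2. A Groebner basis of the Jacobian ideal J(f) in C{u,v} is {v^3, u^2}; counting standard monomials gives mu = 6. Corank 2; j^3 = u^3 is a perfect cube, so E-series; the 4-jet and mu = 6 give E_6.

6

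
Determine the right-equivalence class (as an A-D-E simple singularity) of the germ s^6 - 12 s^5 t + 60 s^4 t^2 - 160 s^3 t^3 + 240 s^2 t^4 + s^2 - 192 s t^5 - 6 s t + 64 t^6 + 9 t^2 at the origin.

A_{5}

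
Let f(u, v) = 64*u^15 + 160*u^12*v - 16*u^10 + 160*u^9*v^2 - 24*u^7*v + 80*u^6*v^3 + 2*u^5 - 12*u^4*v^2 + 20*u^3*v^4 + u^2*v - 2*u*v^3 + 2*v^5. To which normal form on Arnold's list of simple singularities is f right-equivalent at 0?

D6

The Hessian of f at 0 has rank 0. Corank 2; j^3 = u^2*v has shape L^2 M (L != M), so D-series; mu = 6 gives D_6.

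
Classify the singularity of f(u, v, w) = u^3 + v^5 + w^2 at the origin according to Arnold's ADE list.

The Hessian of f at 0 is [[0, 0, 0], [0, 0, 0], [0, 0, 2]] with rank 1, so corank 2. A Groebner basis of the Jacobian ideal J(f) in C{u,v,w} is {v^4, u^2, w}; counting standard monomials gives mu = 8. Corank 2; j^3 = u^3 is a perfect cube, so E-series; the 5-jet and mu = 8 give E_8.

E_8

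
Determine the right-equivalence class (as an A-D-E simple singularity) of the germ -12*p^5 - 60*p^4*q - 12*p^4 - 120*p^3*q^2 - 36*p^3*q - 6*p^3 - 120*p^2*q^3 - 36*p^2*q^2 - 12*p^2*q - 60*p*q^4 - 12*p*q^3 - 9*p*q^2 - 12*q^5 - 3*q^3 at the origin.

The Hessian of f at 0 is [[0, 0], [0, 0]] with rank 0, so corank 2. A Groebner basis of the Jacobian ideal J(f) in C{p,q} is {q^3, p^2 - 3*q^2/2, p*q + 3*q^2/2}; counting standard monomials gives mu = 4. Corank 2; j^3 = -3*(p + q)*(2*p^2 + 2*p*q + q^2) splits into three distinct lines over C (the quadratic factor has nonzero discriminant), so D_4.

D4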